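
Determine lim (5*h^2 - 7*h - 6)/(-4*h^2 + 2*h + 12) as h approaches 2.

Direct substitution gives 0/0, so factor. Both numerator and denominator have (h - 2) as a factor.
After cancelling, the expression reduces to (5*h + 3)/(-4*h - 6).
Substituting h = 2 gives -13/14.

-13/14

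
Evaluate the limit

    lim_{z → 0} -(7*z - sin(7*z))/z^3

Direct substitution gives 0/0.
Apply L'Hôpital: lim (7 - 7*cos(7*z))/(-3*z^2), still 0/0.
Apply L'Hôpital: lim (49*sin(7*z))/(-6*z), still 0/0.
After 3 applications of L'Hôpital's rule the quotient is (343*cos(7*z))/(-6); substituting z = 0 gives -343/6.

-343/6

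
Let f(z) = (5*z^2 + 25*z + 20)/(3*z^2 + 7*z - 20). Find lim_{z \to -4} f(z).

15/17

At z = -4 both the top and bottom vanish — a removable singularity. Factoring out (z + 4) from each leaves (5*z + 5)/(3*z - 5), which at z = -4 equals 15/17.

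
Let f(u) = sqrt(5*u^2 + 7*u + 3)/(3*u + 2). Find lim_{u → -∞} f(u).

For large |u|, √(5*u^2 + 7*u + 3) ≈ √5·|u| and the denominator ≈ 3u.
Since u → −∞, |u| = −u, giving −√5/(3) = -√(5)/3.

-√(5)/3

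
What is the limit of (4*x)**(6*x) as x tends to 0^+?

1

Base → 0⁺ and exponent → 0⁺: a 0^0 form.
Take logs: 6x·ln(4x). This is 0·(−∞); rewriting as ln(4x)/(1/(6x)) and applying L'Hôpital gives 0.
Hence the limit is e^0 = 1.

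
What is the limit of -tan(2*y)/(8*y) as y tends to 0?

-1/4

Substitution gives 0/0.
Since tan(u)/u → 1 as u → 0, tan(2y)/(2y) → 1 and the limit is 2/(-8) = -1/4.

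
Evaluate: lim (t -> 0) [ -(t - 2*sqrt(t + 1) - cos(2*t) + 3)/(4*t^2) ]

-9/16

Substitution gives 0/0 (the numerator vanishes to order 2).
Expand each term to order t^2: the coefficient of t^2 in -2·√(1 + t) is 1/4 and in −cos(2t) is 2.
Lower-order terms cancel with the polynomial part, so the numerator is (9/4)·t^2 + o(t^2), and the limit is (9/4)/(-4) = -9/16.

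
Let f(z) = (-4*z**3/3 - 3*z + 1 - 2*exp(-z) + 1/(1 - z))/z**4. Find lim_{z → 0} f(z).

11/12

Substitution gives 0/0; apply L'Hôpital's rule 4 times.
After differentiating numerator and denominator 4 times the quotient is (-2*e^(-z) - 24/(z - 1)^5)/(24); at z = 0 this is 11/12.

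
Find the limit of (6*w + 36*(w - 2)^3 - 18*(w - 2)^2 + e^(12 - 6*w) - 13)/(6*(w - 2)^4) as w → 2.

Direct substitution gives 0/0.
Apply L'Hôpital: lim (-36*w + 108*(w - 2)^2 - 6*e^(12 - 6*w) + 78)/(24*(w - 2)^3), still 0/0.
Apply L'Hôpital: lim (216*w + 36*e^(12 - 6*w) - 468)/(72*(w - 2)^2), still 0/0.
Apply L'Hôpital: lim (216 - 216*e^(12 - 6*w))/(144*w - 288), still 0/0.
After 4 applications of L'Hôpital's rule the quotient is (1296*e^(12 - 6*w))/(144); substituting w = 2 gives 9.

9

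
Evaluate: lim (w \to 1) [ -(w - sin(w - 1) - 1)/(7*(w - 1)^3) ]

-1/42

Direct substitution gives 0/0.
Apply L'Hôpital: lim (1 - cos(w - 1))/(-21*(w - 1)^2), still 0/0.
Apply L'Hôpital: lim (sin(w - 1))/(42 - 42*w), still 0/0.
After 3 applications of L'Hôpital's rule the quotient is (cos(w - 1))/(-42); substituting w = 1 gives -1/42.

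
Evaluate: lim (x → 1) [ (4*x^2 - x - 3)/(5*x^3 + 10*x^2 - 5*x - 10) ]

7/30

Direct substitution gives 0/0, so factor. Both numerator and denominator have (x - 1) as a factor.
After cancelling, the expression reduces to (4*x + 3)/(5*x^2 + 15*x + 10).
Substituting x = 1 gives 7/30.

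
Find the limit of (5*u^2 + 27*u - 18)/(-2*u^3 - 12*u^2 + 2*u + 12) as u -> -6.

33/70

Direct substitution gives 0/0, so factor. Both numerator and denominator have (u + 6) as a factor.
After cancelling, the expression reduces to (5*u - 3)/(2 - 2*u^2).
Substituting u = -6 gives 33/70.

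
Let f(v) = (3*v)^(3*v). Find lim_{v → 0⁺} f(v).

Base → 0⁺ and exponent → 0⁺: a 0^0 form.
Take logs: 3v·ln(3v). This is 0·(−∞); rewriting as ln(3v)/(1/(3v)) and applying L'Hôpital gives 0.
Hence the limit is e^0 = 1.

1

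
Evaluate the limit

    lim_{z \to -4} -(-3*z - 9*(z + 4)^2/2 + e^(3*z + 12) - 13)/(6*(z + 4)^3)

Direct substitution gives 0/0.
Apply L'Hôpital: lim (-9*z + 3*e^(3*z + 12) - 39)/(-18*(z + 4)^2), still 0/0.
Apply L'Hôpital: lim (9*e^(3*z + 12) - 9)/(-36*z - 144), still 0/0.
After 3 applications of L'Hôpital's rule the quotient is (27*e^(3*z + 12))/(-36); substituting z = -4 gives -3/4.

-3/4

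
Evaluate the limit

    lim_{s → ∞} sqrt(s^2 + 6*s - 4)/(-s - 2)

For large |s|, √(s^2 + 6*s - 4) ≈ √1·|s| and the denominator ≈ -s.
Since s → +∞, |s| = s, giving √1/(-1) = -1.

-1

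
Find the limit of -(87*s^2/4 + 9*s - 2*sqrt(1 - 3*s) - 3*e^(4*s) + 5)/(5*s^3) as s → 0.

229/40

Substitution gives 0/0 (the numerator vanishes to order 3).
Expand each term to order s^3: the coefficient of s^3 in -3·e^(4s) is -32 and in -2·√(1 - 3s) is 27/8.
Lower-order terms cancel with the polynomial part, so the numerator is (-229/8)·s^3 + o(s^3), and the limit is (-229/8)/(-5) = 229/40.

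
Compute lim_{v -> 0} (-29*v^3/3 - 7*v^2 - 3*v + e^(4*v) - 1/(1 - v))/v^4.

Substitution gives 0/0 (the numerator vanishes to order 4).
Expand each term to order v^4: the coefficient of v^4 in −1/(1 - v) is -1 and in e^(4v) is 32/3.
Lower-order terms cancel with the polynomial part, so the numerator is (29/3)·v^4 + o(v^4), and the limit is (29/3)/(1) = 29/3.

29/3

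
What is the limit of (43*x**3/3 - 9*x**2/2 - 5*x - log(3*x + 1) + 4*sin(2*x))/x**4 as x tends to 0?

Substitution gives 0/0; apply L'Hôpital's rule 4 times.
After differentiating numerator and denominator 4 times the quotient is (64*sin(2*x) + 486/(3*x + 1)^4)/(24); at x = 0 this is 81/4.

81/4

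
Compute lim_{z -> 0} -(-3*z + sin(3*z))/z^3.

9/2

Direct substitution gives 0/0.
Apply L'Hôpital: lim (3*cos(3*z) - 3)/(-3*z^2), still 0/0.
Apply L'Hôpital: lim (-9*sin(3*z))/(-6*z), still 0/0.
After 3 applications of L'Hôpital's rule the quotient is (-27*cos(3*z))/(-6); substituting z = 0 gives 9/2.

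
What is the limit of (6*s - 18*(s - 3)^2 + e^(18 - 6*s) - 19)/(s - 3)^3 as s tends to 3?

Direct substitution gives 0/0.
Apply L'Hôpital: lim (-36*s - 6*e^(18 - 6*s) + 114)/(3*(s - 3)^2), still 0/0.
Apply L'Hôpital: lim (36*e^(18 - 6*s) - 36)/(6*s - 18), still 0/0.
After 3 applications of L'Hôpital's rule the quotient is (-216*e^(18 - 6*s))/(6); substituting s = 3 gives -36.

-36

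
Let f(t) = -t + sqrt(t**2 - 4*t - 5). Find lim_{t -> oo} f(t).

This has the form ∞ − ∞. Multiply and divide by the conjugate √(t^2 - 4*t - 5) + t.
That gives (-4t - 5) / (√(t^2 - 4*t - 5) + t).
Divide numerator and denominator by t: the limit is -4/(2·1) = -2.

-2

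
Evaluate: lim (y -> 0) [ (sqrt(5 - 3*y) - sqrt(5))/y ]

Substitution gives 0/0. Multiply numerator and denominator by the conjugate √(5 - 3y) + √5.
The numerator becomes (5 - 3y) − 5 = -3y, so the expression simplifies to -3/(√(5 - 3y) + √5).
Letting y → 0 gives -3/(2√5) = -3*√(5)/10.

-3*√(5)/10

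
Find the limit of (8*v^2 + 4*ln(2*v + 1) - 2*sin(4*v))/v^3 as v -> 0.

Substitution gives 0/0 (the numerator vanishes to order 3).
Expand each term to order v^3: the coefficient of v^3 in -2·sin(4v) is 64/3 and in 4·ln(1 + 2v) is 32/3.
Lower-order terms cancel with the polynomial part, so the numerator is (32)·v^3 + o(v^3), and the limit is (32)/(1) = 32.

32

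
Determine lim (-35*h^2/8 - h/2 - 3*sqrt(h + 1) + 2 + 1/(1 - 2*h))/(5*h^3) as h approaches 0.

25/16

Substitution gives 0/0 (the numerator vanishes to order 3).
Expand each term to order h^3: the coefficient of h^3 in -3·√(1 + h) is -3/16 and in 1/(1 - 2h) is 8.
Lower-order terms cancel with the polynomial part, so the numerator is (125/16)·h^3 + o(h^3), and the limit is (125/16)/(5) = 25/16.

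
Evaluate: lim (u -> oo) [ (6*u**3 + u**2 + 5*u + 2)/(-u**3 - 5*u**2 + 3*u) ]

Numerator and denominator both have degree 3.
Dividing every term by u^3, all lower-order terms vanish and the limit is the ratio of leading coefficients, 6/(-1) = -6.

-6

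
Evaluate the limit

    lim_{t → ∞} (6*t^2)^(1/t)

1

Base → ∞ and exponent → 0: an ∞^0 form.
Take logs: (1/t)·ln(6·t^2) = (ln 6 + 2·ln t)/t → 0.
So the limit is e^0 = 1.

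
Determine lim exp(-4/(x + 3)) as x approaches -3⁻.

∞

As x → -3⁻, -4/(x + 3) → +∞, so e^(-4/(x + 3)) → ∞.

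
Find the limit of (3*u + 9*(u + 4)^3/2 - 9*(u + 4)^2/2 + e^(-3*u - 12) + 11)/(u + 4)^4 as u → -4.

27/8

Direct substitution gives 0/0.
Apply L'Hôpital: lim (-9*u + 27*(u + 4)^2/2 - 3*e^(-3*u - 12) - 33)/(4*(u + 4)^3), still 0/0.
Apply L'Hôpital: lim (27*u + 9*e^(-3*u - 12) + 99)/(12*(u + 4)^2), still 0/0.
Apply L'Hôpital: lim (27 - 27*e^(-3*u - 12))/(24*u + 96), still 0/0.
After 4 applications of L'Hôpital's rule the quotient is (81*e^(-3*u - 12))/(24); substituting u = -4 gives 27/8.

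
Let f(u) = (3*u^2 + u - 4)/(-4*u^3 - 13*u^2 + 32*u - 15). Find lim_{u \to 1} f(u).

-7/6

Direct substitution gives 0/0, so factor. Both numerator and denominator have (u - 1) as a factor.
After cancelling, the expression reduces to (3*u + 4)/(-4*u^2 - 17*u + 15).
Substituting u = 1 gives -7/6.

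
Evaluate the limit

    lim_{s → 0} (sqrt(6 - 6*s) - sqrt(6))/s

-√(6)/2

A 0/0 form; rationalise with √(6 - 6s) + √6. This collapses the numerator to -6s, leaving -6/(√(6 - 6s) + √6) → -6/(2√6) = -√(6)/2.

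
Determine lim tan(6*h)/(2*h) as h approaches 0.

3

Substitution gives 0/0.
Since tan(u)/u → 1 as u → 0, tan(6h)/(6h) → 1 and the limit is 6/2 = 3.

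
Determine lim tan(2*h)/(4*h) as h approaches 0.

1/2

Substitution gives 0/0.
Since tan(u)/u → 1 as u → 0, tan(2h)/(2h) → 1 and the limit is 2/4 = 1/2.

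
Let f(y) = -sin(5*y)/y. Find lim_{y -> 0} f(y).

Substitution gives 0/0.
Write it as (5/(-1))·sin(5y)/(5y); since sin(u)/u → 1, the limit is -5.

-5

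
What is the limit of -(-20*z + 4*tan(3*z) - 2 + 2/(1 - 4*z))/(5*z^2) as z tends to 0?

Substitution gives 0/0 (the numerator vanishes to order 2).
Expand each term to order z^2: the coefficient of z^2 in 4·tan(3z) is 0 and in 2·1/(1 - 4z) is 32.
Lower-order terms cancel with the polynomial part, so the numerator is (32)·z^2 + o(z^2), and the limit is (32)/(-5) = -32/5.

-32/5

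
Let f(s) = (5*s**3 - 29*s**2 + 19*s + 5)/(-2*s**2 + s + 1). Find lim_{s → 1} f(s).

Direct substitution gives 0/0, so factor. Both numerator and denominator have (s - 1) as a factor.
After cancelling, the expression reduces to (5*s^2 - 24*s - 5)/(-2*s - 1).
Substituting s = 1 gives 8.

8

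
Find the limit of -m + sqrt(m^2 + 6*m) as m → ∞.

3

This has the form ∞ − ∞. Multiply and divide by the conjugate √(m^2 + 6*m) + m.
That gives (6m) / (√(m^2 + 6*m) + m).
Divide numerator and denominator by m: the limit is 6/(2·1) = 3.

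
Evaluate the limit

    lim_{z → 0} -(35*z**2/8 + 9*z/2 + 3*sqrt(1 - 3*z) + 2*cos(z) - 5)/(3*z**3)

Substitution gives 0/0 (the numerator vanishes to order 3).
Expand each term to order z^3: the coefficient of z^3 in 3·√(1 - 3z) is -81/16 and in 2·cos(z) is 0.
Lower-order terms cancel with the polynomial part, so the numerator is (-81/16)·z^3 + o(z^3), and the limit is (-81/16)/(-3) = 27/16.

27/16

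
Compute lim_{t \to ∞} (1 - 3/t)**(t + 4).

e^(-3)

The base → 1 and the exponent → ∞: a 1^∞ form.
Take logarithms: (t + 4)·ln(1 - 3/t). Since ln(1+u) ~ u for small u, this behaves like (t)·(-3/t) → -3.
So the limit is e^(-3).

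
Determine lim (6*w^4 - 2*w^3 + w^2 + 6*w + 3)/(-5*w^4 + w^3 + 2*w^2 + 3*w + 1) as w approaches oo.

Numerator and denominator both have degree 4.
Dividing every term by w^4, all lower-order terms vanish and the limit is the ratio of leading coefficients, 6/(-5) = -6/5.

-6/5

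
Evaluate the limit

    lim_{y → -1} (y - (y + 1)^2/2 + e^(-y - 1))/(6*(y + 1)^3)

Direct substitution gives 0/0.
Apply L'Hôpital: lim (-y - e^(-y - 1))/(18*(y + 1)^2), still 0/0.
Apply L'Hôpital: lim (e^(-y - 1) - 1)/(36*y + 36), still 0/0.
After 3 applications of L'Hôpital's rule the quotient is (-e^(-y - 1))/(36); substituting y = -1 gives -1/36.

-1/36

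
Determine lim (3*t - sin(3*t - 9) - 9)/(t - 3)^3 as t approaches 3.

9/2

Direct substitution gives 0/0.
Apply L'Hôpital: lim (3 - 3*cos(3*t - 9))/(3*(t - 3)^2), still 0/0.
Apply L'Hôpital: lim (9*sin(3*t - 9))/(6*t - 18), still 0/0.
After 3 applications of L'Hôpital's rule the quotient is (27*cos(3*t - 9))/(6); substituting t = 3 gives 9/2.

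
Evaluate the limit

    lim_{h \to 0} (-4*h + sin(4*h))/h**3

Direct substitution gives 0/0.
Apply L'Hôpital: lim (4*cos(4*h) - 4)/(3*h^2), still 0/0.
Apply L'Hôpital: lim (-16*sin(4*h))/(6*h), still 0/0.
After 3 applications of L'Hôpital's rule the quotient is (-64*cos(4*h))/(6); substituting h = 0 gives -32/3.

-32/3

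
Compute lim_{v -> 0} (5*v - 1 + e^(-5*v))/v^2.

25/2

Direct substitution gives 0/0.
Apply L'Hôpital: lim (5 - 5*e^(-5*v))/(2*v), still 0/0.
After 2 applications of L'Hôpital's rule the quotient is (25*e^(-5*v))/(2); substituting v = 0 gives 25/2.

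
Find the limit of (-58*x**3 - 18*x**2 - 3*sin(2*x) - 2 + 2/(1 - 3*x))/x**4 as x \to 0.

162

Substitution gives 0/0 (the numerator vanishes to order 4).
Expand each term to order x^4: the coefficient of x^4 in -3·sin(2x) is 0 and in 2·1/(1 - 3x) is 162.
Lower-order terms cancel with the polynomial part, so the numerator is (162)·x^4 + o(x^4), and the limit is (162)/(1) = 162.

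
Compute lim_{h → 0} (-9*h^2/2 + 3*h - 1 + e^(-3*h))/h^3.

Direct substitution gives 0/0.
Apply L'Hôpital: lim (-9*h + 3 - 3*e^(-3*h))/(3*h^2), still 0/0.
Apply L'Hôpital: lim (-9 + 9*e^(-3*h))/(6*h), still 0/0.
After 3 applications of L'Hôpital's rule the quotient is (-27*e^(-3*h))/(6); substituting h = 0 gives -9/2.

-9/2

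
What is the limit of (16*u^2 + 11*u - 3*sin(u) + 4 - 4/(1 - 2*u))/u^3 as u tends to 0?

Substitution gives 0/0 (the numerator vanishes to order 3).
Expand each term to order u^3: the coefficient of u^3 in -4·1/(1 - 2u) is -32 and in -3·sin(u) is 1/2.
Lower-order terms cancel with the polynomial part, so the numerator is (-63/2)·u^3 + o(u^3), and the limit is (-63/2)/(1) = -63/2.

-63/2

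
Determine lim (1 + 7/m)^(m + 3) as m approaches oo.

Write it as [(1 + 7/m)^m]^(1) · (1 + 7/m)^(3). The bracketed term tends to e^(7) and the second factor to 1, so the limit is e^(7).

e^(7)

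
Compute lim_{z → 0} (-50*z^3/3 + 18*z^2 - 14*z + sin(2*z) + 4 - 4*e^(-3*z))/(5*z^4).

Substitution gives 0/0; apply L'Hôpital's rule 4 times.
After differentiating numerator and denominator 4 times the quotient is (16*sin(2*z) - 324*e^(-3*z))/(120); at z = 0 this is -27/10.

-27/10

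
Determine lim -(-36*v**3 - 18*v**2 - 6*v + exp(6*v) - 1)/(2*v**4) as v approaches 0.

Direct substitution gives 0/0.
Apply L'Hôpital: lim (-108*v^2 - 36*v + 6*e^(6*v) - 6)/(-8*v^3), still 0/0.
Apply L'Hôpital: lim (-216*v + 36*e^(6*v) - 36)/(-24*v^2), still 0/0.
Apply L'Hôpital: lim (216*e^(6*v) - 216)/(-48*v), still 0/0.
After 4 applications of L'Hôpital's rule the quotient is (1296*e^(6*v))/(-48); substituting v = 0 gives -27.

-27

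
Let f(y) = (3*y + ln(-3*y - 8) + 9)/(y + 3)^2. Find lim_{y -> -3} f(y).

Direct substitution gives 0/0.
Apply L'Hôpital: lim (3 - 3/(-3*y - 8))/(2*y + 6), still 0/0.
After 2 applications of L'Hôpital's rule the quotient is (-9/(-3*y - 8)^2)/(2); substituting y = -3 gives -9/2.

-9/2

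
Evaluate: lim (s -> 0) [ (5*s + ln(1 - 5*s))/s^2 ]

Direct substitution gives 0/0.
Apply L'Hôpital: lim (5 - 5/(1 - 5*s))/(2*s), still 0/0.
After 2 applications of L'Hôpital's rule the quotient is (-25/(1 - 5*s)^2)/(2); substituting s = 0 gives -25/2.

-25/2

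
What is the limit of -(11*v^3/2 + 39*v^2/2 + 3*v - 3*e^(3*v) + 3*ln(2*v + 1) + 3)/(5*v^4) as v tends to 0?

Substitution gives 0/0 (the numerator vanishes to order 4).
Expand each term to order v^4: the coefficient of v^4 in -3·e^(3v) is -81/8 and in 3·ln(1 + 2v) is -12.
Lower-order terms cancel with the polynomial part, so the numerator is (-177/8)·v^4 + o(v^4), and the limit is (-177/8)/(-5) = 177/40.

177/40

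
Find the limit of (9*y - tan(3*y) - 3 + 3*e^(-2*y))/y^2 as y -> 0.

Substitution gives 0/0 (the numerator vanishes to order 2).
Expand each term to order y^2: the coefficient of y^2 in −tan(3y) is 0 and in 3·e^(-2y) is 6.
Lower-order terms cancel with the polynomial part, so the numerator is (6)·y^2 + o(y^2), and the limit is (6)/(1) = 6.

6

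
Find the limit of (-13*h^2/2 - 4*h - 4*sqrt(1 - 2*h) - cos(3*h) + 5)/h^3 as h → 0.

Substitution gives 0/0 (the numerator vanishes to order 3).
Expand each term to order h^3: the coefficient of h^3 in -4·√(1 - 2h) is 2 and in −cos(3h) is 0.
Lower-order terms cancel with the polynomial part, so the numerator is (2)·h^3 + o(h^3), and the limit is (2)/(1) = 2.

2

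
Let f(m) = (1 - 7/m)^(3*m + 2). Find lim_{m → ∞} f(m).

Write it as [(1 - 7/m)^m]^(3) · (1 - 7/m)^(2). The bracketed term tends to e^(-7) and the second factor to 1, so the limit is e^(-21).

e^(-21)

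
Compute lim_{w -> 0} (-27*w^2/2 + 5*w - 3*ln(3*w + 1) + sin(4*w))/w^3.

Substitution gives 0/0; apply L'Hôpital's rule 3 times.
After differentiating numerator and denominator 3 times the quotient is (-64*cos(4*w) - 162/(3*w + 1)^3)/(6); at w = 0 this is -113/3.

-113/3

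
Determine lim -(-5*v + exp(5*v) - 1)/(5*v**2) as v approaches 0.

-5/2

Direct substitution gives 0/0.
Apply L'Hôpital: lim (5*e^(5*v) - 5)/(-10*v), still 0/0.
After 2 applications of L'Hôpital's rule the quotient is (25*e^(5*v))/(-10); substituting v = 0 gives -5/2.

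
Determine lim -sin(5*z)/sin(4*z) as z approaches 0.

Substitution gives 0/0.
Divide numerator and denominator by z: sin(5z)/z → 5 and sin(4z)/z → 4, so the limit is -1·5/4 = -5/4.

-5/4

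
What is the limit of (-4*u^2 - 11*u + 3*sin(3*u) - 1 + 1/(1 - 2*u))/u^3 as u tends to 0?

-11/2

Substitution gives 0/0 (the numerator vanishes to order 3).
Expand each term to order u^3: the coefficient of u^3 in 3·sin(3u) is -27/2 and in 1/(1 - 2u) is 8.
Lower-order terms cancel with the polynomial part, so the numerator is (-11/2)·u^3 + o(u^3), and the limit is (-11/2)/(1) = -11/2.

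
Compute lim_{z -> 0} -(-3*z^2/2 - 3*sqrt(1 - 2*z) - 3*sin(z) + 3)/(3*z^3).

Substitution gives 0/0; apply L'Hôpital's rule 3 times.
After differentiating numerator and denominator 3 times the quotient is (3*cos(z) + 9/(1 - 2*z)^(5/2))/(-18); at z = 0 this is -2/3.

-2/3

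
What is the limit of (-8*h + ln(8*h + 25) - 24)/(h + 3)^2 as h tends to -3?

Direct substitution gives 0/0.
Apply L'Hôpital: lim (-8 + 8/(8*h + 25))/(2*h + 6), still 0/0.
After 2 applications of L'Hôpital's rule the quotient is (-64/(8*h + 25)^2)/(2); substituting h = -3 gives -32.

-32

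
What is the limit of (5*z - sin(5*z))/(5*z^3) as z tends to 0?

Direct substitution gives 0/0.
Apply L'Hôpital: lim (5 - 5*cos(5*z))/(15*z^2), still 0/0.
Apply L'Hôpital: lim (25*sin(5*z))/(30*z), still 0/0.
After 3 applications of L'Hôpital's rule the quotient is (125*cos(5*z))/(30); substituting z = 0 gives 25/6.

25/6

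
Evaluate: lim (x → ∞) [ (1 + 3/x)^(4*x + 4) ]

e^(12)

Let L be the limit and take ln: ln L = lim (4x + 4)·ln(1 + 3/x) = lim (4x + 4)·(3/x + O(1/x²)) = 12.
Hence L = e^(12).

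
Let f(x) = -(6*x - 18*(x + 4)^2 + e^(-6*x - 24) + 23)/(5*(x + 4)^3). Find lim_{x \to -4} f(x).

Direct substitution gives 0/0.
Apply L'Hôpital: lim (-36*x - 6*e^(-6*x - 24) - 138)/(-15*(x + 4)^2), still 0/0.
Apply L'Hôpital: lim (36*e^(-6*x - 24) - 36)/(-30*x - 120), still 0/0.
After 3 applications of L'Hôpital's rule the quotient is (-216*e^(-6*x - 24))/(-30); substituting x = -4 gives 36/5.

36/5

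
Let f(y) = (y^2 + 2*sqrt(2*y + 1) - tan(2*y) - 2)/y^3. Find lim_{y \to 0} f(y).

-5/3

Substitution gives 0/0 (the numerator vanishes to order 3).
Expand each term to order y^3: the coefficient of y^3 in −tan(2y) is -8/3 and in 2·√(1 + 2y) is 1.
Lower-order terms cancel with the polynomial part, so the numerator is (-5/3)·y^3 + o(y^3), and the limit is (-5/3)/(1) = -5/3.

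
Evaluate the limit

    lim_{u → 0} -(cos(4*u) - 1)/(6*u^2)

Direct substitution gives 0/0.
Apply L'Hôpital: lim (-4*sin(4*u))/(-12*u), still 0/0.
After 2 applications of L'Hôpital's rule the quotient is (-16*cos(4*u))/(-12); substituting u = 0 gives 4/3.

4/3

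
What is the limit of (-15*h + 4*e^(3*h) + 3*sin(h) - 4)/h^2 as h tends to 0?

Substitution gives 0/0 (the numerator vanishes to order 2).
Expand each term to order h^2: the coefficient of h^2 in 3·sin(h) is 0 and in 4·e^(3h) is 18.
Lower-order terms cancel with the polynomial part, so the numerator is (18)·h^2 + o(h^2), and the limit is (18)/(1) = 18.

18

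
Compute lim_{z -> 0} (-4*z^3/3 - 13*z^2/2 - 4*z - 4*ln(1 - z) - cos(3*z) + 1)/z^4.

Substitution gives 0/0; apply L'Hôpital's rule 4 times.
After differentiating numerator and denominator 4 times the quotient is (-81*cos(3*z) + 24/(z - 1)^4)/(24); at z = 0 this is -19/8.

-19/8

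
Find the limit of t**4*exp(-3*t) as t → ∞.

Write as t^4/e^{3t}, an ∞/∞ form.
Exponential growth dominates any polynomial, so repeated L'Hôpital (or the standard result) gives 0.

0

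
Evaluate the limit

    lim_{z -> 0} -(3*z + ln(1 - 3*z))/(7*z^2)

9/14

Direct substitution gives 0/0.
Apply L'Hôpital: lim (3 - 3/(1 - 3*z))/(-14*z), still 0/0.
After 2 applications of L'Hôpital's rule the quotient is (-9/(1 - 3*z)^2)/(-14); substituting z = 0 gives 9/14.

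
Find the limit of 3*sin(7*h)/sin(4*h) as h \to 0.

21/4

Substitution gives 0/0.
Divide numerator and denominator by h: sin(7h)/h → 7 and sin(4h)/h → 4, so the limit is 3·7/4 = 21/4.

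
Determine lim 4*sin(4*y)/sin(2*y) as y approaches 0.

Substitution gives 0/0.
Divide numerator and denominator by y: sin(4y)/y → 4 and sin(2y)/y → 2, so the limit is 4·4/2 = 8.

8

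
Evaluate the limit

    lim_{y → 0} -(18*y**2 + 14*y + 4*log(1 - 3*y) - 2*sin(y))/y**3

Substitution gives 0/0; apply L'Hôpital's rule 3 times.
After differentiating numerator and denominator 3 times the quotient is (2*cos(y) + 216/(3*y - 1)^3)/(-6); at y = 0 this is 107/3.

107/3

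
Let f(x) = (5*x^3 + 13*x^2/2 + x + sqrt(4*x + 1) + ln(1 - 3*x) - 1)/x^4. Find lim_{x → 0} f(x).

-121/4

Substitution gives 0/0 (the numerator vanishes to order 4).
Expand each term to order x^4: the coefficient of x^4 in ln(1 - 3x) is -81/4 and in √(1 + 4x) is -10.
Lower-order terms cancel with the polynomial part, so the numerator is (-121/4)·x^4 + o(x^4), and the limit is (-121/4)/(1) = -121/4.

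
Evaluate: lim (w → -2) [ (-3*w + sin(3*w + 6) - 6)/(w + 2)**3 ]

-9/2

Direct substitution gives 0/0.
Apply L'Hôpital: lim (3*cos(3*w + 6) - 3)/(3*(w + 2)^2), still 0/0.
Apply L'Hôpital: lim (-9*sin(3*w + 6))/(6*w + 12), still 0/0.
After 3 applications of L'Hôpital's rule the quotient is (-27*cos(3*w + 6))/(6); substituting w = -2 gives -9/2.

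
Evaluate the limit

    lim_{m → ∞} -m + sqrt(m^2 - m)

This has the form ∞ − ∞. Multiply and divide by the conjugate √(m^2 - m) + m.
That gives (-m) / (√(m^2 - m) + m).
Divide numerator and denominator by m: the limit is -1/(2·1) = -1/2.

-1/2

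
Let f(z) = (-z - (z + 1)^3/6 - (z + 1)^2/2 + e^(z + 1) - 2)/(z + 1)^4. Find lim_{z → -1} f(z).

1/24

Direct substitution gives 0/0.
Apply L'Hôpital: lim (-z - (z + 1)^2/2 + e^(z + 1) - 2)/(4*(z + 1)^3), still 0/0.
Apply L'Hôpital: lim (-z + e^(z + 1) - 2)/(12*(z + 1)^2), still 0/0.
Apply L'Hôpital: lim (e^(z + 1) - 1)/(24*z + 24), still 0/0.
After 4 applications of L'Hôpital's rule the quotient is (e^(z + 1))/(24); substituting z = -1 gives 1/24.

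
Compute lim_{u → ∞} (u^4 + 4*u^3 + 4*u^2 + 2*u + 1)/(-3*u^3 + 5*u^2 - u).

The numerator has higher degree (4 > 3); the quotient behaves like (1/(-3))·u^1 for large |u|.
As u → +∞ this diverges to -∞.

-∞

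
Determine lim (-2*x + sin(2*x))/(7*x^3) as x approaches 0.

-4/21

Direct substitution gives 0/0.
Apply L'Hôpital: lim (2*cos(2*x) - 2)/(21*x^2), still 0/0.
Apply L'Hôpital: lim (-4*sin(2*x))/(42*x), still 0/0.
After 3 applications of L'Hôpital's rule the quotient is (-8*cos(2*x))/(42); substituting x = 0 gives -4/21.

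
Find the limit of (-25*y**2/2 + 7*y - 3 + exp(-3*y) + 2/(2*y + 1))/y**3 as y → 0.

Substitution gives 0/0; apply L'Hôpital's rule 3 times.
After differentiating numerator and denominator 3 times the quotient is (-27*e^(-3*y) - 96/(2*y + 1)^4)/(6); at y = 0 this is -41/2.

-41/2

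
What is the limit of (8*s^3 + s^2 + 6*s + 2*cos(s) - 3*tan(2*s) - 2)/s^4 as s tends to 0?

1/12

Substitution gives 0/0; apply L'Hôpital's rule 4 times.
After differentiating numerator and denominator 4 times the quotient is (2*cos(s) - 1152*tan(2*s)^5 - 1920*tan(2*s)^3 - 768*tan(2*s))/(24); at s = 0 this is 1/12.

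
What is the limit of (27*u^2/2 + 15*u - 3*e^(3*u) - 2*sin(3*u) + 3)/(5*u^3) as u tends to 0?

Substitution gives 0/0 (the numerator vanishes to order 3).
Expand each term to order u^3: the coefficient of u^3 in -2·sin(3u) is 9 and in -3·e^(3u) is -27/2.
Lower-order terms cancel with the polynomial part, so the numerator is (-9/2)·u^3 + o(u^3), and the limit is (-9/2)/(5) = -9/10.

-9/10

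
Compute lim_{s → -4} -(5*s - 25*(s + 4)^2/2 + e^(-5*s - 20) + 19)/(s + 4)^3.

125/6

Direct substitution gives 0/0.
Apply L'Hôpital: lim (-25*s - 5*e^(-5*s - 20) - 95)/(-3*(s + 4)^2), still 0/0.
Apply L'Hôpital: lim (25*e^(-5*s - 20) - 25)/(-6*s - 24), still 0/0.
After 3 applications of L'Hôpital's rule the quotient is (-125*e^(-5*s - 20))/(-6); substituting s = -4 gives 125/6.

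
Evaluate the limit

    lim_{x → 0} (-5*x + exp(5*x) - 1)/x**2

Direct substitution gives 0/0.
Apply L'Hôpital: lim (5*e^(5*x) - 5)/(2*x), still 0/0.
After 2 applications of L'Hôpital's rule the quotient is (25*e^(5*x))/(2); substituting x = 0 gives 25/2.

25/2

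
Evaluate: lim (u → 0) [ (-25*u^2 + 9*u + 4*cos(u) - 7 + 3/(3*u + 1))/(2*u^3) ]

Substitution gives 0/0; apply L'Hôpital's rule 3 times.
After differentiating numerator and denominator 3 times the quotient is (4*sin(u) - 486/(3*u + 1)^4)/(12); at u = 0 this is -81/2.

-81/2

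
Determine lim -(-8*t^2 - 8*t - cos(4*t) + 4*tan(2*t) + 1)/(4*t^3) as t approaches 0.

-8/3

Substitution gives 0/0; apply L'Hôpital's rule 3 times.
After differentiating numerator and denominator 3 times the quotient is (-64*sin(4*t) + 192*tan(2*t)^4 + 256*tan(2*t)^2 + 64)/(-24); at t = 0 this is -8/3.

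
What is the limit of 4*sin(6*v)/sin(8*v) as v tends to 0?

Substitution gives 0/0.
Divide numerator and denominator by v: sin(6v)/v → 6 and sin(8v)/v → 8, so the limit is 4·6/8 = 3.

3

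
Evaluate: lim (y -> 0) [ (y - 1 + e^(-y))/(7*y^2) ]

Direct substitution gives 0/0.
Apply L'Hôpital: lim (1 - e^(-y))/(14*y), still 0/0.
After 2 applications of L'Hôpital's rule the quotient is (e^(-y))/(14); substituting y = 0 gives 1/14.

1/14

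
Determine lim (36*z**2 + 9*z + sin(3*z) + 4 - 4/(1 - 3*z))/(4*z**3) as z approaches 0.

-225/8

Substitution gives 0/0 (the numerator vanishes to order 3).
Expand each term to order z^3: the coefficient of z^3 in -4·1/(1 - 3z) is -108 and in sin(3z) is -9/2.
Lower-order terms cancel with the polynomial part, so the numerator is (-225/2)·z^3 + o(z^3), and the limit is (-225/2)/(4) = -225/8.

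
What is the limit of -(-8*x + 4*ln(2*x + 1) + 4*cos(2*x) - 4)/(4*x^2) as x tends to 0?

Substitution gives 0/0; apply L'Hôpital's rule 2 times.
After differentiating numerator and denominator 2 times the quotient is (-16*cos(2*x) - 16/(2*x + 1)^2)/(-8); at x = 0 this is 4.

4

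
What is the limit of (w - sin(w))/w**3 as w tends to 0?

Direct substitution gives 0/0.
Apply L'Hôpital: lim (1 - cos(w))/(3*w^2), still 0/0.
Apply L'Hôpital: lim (sin(w))/(6*w), still 0/0.
After 3 applications of L'Hôpital's rule the quotient is (cos(w))/(6); substituting w = 0 gives 1/6.

1/6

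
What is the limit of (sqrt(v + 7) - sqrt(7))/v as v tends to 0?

A 0/0 form; rationalise with √(7 + v) + √7. This collapses the numerator to v, leaving 1/(√(7 + v) + √7) → 1/(2√7) = √(7)/14.

√(7)/14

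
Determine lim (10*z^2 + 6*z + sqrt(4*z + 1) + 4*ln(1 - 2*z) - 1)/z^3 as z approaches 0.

-20/3

Substitution gives 0/0; apply L'Hôpital's rule 3 times.
After differentiating numerator and denominator 3 times the quotient is (24/(4*z + 1)^(5/2) + 64/(2*z - 1)^3)/(6); at z = 0 this is -20/3.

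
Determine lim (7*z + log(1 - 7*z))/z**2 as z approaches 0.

-49/2

Direct substitution gives 0/0.
Apply L'Hôpital: lim (7 - 7/(1 - 7*z))/(2*z), still 0/0.
After 2 applications of L'Hôpital's rule the quotient is (-49/(1 - 7*z)^2)/(2); substituting z = 0 gives -49/2.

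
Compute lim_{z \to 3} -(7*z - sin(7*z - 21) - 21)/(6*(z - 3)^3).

-343/36

Direct substitution gives 0/0.
Apply L'Hôpital: lim (7 - 7*cos(7*z - 21))/(-18*(z - 3)^2), still 0/0.
Apply L'Hôpital: lim (49*sin(7*z - 21))/(108 - 36*z), still 0/0.
After 3 applications of L'Hôpital's rule the quotient is (343*cos(7*z - 21))/(-36); substituting z = 3 gives -343/36.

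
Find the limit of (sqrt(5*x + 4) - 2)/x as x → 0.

A 0/0 form; rationalise with √(4 + 5x) + √4. This collapses the numerator to 5x, leaving 5/(√(4 + 5x) + √4) → 5/(2√4) = 5/4.

5/4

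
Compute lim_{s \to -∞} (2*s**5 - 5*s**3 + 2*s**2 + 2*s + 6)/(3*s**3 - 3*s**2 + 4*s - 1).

The numerator has higher degree (5 > 3); the quotient behaves like (2/(3))·s^2 for large |s|.
As s → −∞ this diverges to ∞.

∞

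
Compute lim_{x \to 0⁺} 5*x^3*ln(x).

0

This is a 0·(−∞) form. Rewrite as 5·ln(x) / x^(−3) and apply L'Hôpital:
the derivative quotient is 5·(1/x) / (−3·x^(−4)) = (-5/3)·x^3 → 0.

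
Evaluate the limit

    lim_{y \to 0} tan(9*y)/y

Substitution gives 0/0.
Since tan(u)/u → 1 as u → 0, tan(9y)/(9y) → 1 and the limit is 9.

9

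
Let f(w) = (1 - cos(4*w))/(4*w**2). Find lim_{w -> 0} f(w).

2

Substitution gives 0/0.
Use (1 − cos u)/u² → 1/2 with u = 4w: the limit is 4²/(2·4) = 2.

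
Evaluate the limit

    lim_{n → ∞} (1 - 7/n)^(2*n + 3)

e^(-14)

Write it as [(1 - 7/n)^n]^(2) · (1 - 7/n)^(3). The bracketed term tends to e^(-7) and the second factor to 1, so the limit is e^(-14).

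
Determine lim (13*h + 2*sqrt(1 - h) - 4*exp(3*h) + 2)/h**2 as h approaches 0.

Substitution gives 0/0 (the numerator vanishes to order 2).
Expand each term to order h^2: the coefficient of h^2 in 2·√(1 - h) is -1/4 and in -4·e^(3h) is -18.
Lower-order terms cancel with the polynomial part, so the numerator is (-73/4)·h^2 + o(h^2), and the limit is (-73/4)/(1) = -73/4.

-73/4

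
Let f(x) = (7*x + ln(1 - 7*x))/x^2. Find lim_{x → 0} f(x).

-49/2

Direct substitution gives 0/0.
Apply L'Hôpital: lim (7 - 7/(1 - 7*x))/(2*x), still 0/0.
After 2 applications of L'Hôpital's rule the quotient is (-49/(1 - 7*x)^2)/(2); substituting x = 0 gives -49/2.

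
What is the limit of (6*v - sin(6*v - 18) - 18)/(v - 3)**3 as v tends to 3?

36

Direct substitution gives 0/0.
Apply L'Hôpital: lim (6 - 6*cos(6*v - 18))/(3*(v - 3)^2), still 0/0.
Apply L'Hôpital: lim (36*sin(6*v - 18))/(6*v - 18), still 0/0.
After 3 applications of L'Hôpital's rule the quotient is (216*cos(6*v - 18))/(6); substituting v = 3 gives 36.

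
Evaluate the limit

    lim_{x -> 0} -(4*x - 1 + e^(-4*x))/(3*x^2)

Direct substitution gives 0/0.
Apply L'Hôpital: lim (4 - 4*e^(-4*x))/(-6*x), still 0/0.
After 2 applications of L'Hôpital's rule the quotient is (16*e^(-4*x))/(-6); substituting x = 0 gives -8/3.

-8/3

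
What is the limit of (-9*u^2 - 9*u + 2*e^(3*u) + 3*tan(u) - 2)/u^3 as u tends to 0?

Substitution gives 0/0 (the numerator vanishes to order 3).
Expand each term to order u^3: the coefficient of u^3 in 3·tan(u) is 1 and in 2·e^(3u) is 9.
Lower-order terms cancel with the polynomial part, so the numerator is (10)·u^3 + o(u^3), and the limit is (10)/(1) = 10.

10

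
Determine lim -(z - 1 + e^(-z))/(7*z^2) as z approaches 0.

Direct substitution gives 0/0.
Apply L'Hôpital: lim (1 - e^(-z))/(-14*z), still 0/0.
After 2 applications of L'Hôpital's rule the quotient is (e^(-z))/(-14); substituting z = 0 gives -1/14.

-1/14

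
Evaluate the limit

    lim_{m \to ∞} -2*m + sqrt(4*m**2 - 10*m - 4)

An ∞ − ∞ form. Rationalising with the conjugate, the difference becomes (-10m - 4) / (√(4*m^2 - 10*m - 4) + 2m).
For large m the denominator behaves like 2·2m, so the quotient tends to -10/4 = -5/2.

-5/2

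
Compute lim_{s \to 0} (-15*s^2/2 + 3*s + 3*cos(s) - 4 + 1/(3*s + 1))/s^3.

Substitution gives 0/0 (the numerator vanishes to order 3).
Expand each term to order s^3: the coefficient of s^3 in 1/(1 + 3s) is -27 and in 3·cos(s) is 0.
Lower-order terms cancel with the polynomial part, so the numerator is (-27)·s^3 + o(s^3), and the limit is (-27)/(1) = -27.

-27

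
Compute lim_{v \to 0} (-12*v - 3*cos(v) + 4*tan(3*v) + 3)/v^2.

Substitution gives 0/0 (the numerator vanishes to order 2).
Expand each term to order v^2: the coefficient of v^2 in -3·cos(v) is 3/2 and in 4·tan(3v) is 0.
Lower-order terms cancel with the polynomial part, so the numerator is (3/2)·v^2 + o(v^2), and the limit is (3/2)/(1) = 3/2.

3/2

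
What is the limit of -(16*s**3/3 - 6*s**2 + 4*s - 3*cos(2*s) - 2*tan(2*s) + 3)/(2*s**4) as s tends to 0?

1

Substitution gives 0/0 (the numerator vanishes to order 4).
Expand each term to order s^4: the coefficient of s^4 in -2·tan(2s) is 0 and in -3·cos(2s) is -2.
Lower-order terms cancel with the polynomial part, so the numerator is (-2)·s^4 + o(s^4), and the limit is (-2)/(-2) = 1.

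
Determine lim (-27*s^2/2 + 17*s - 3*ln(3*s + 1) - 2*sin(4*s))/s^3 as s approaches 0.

-17/3

Substitution gives 0/0 (the numerator vanishes to order 3).
Expand each term to order s^3: the coefficient of s^3 in -3·ln(1 + 3s) is -27 and in -2·sin(4s) is 64/3.
Lower-order terms cancel with the polynomial part, so the numerator is (-17/3)·s^3 + o(s^3), and the limit is (-17/3)/(1) = -17/3.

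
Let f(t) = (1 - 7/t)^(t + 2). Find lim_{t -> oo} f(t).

e^(-7)

The base → 1 and the exponent → ∞: a 1^∞ form.
Take logarithms: (t + 2)·ln(1 - 7/t). Since ln(1+u) ~ u for small u, this behaves like (t)·(-7/t) → -7.
So the limit is e^(-7).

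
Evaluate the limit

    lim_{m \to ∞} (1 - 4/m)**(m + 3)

e^(-4)

Write it as [(1 - 4/m)^m]^(1) · (1 - 4/m)^(3). The bracketed term tends to e^(-4) and the second factor to 1, so the limit is e^(-4).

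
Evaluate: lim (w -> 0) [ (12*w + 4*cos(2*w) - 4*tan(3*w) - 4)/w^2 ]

-8

Substitution gives 0/0 (the numerator vanishes to order 2).
Expand each term to order w^2: the coefficient of w^2 in -4·tan(3w) is 0 and in 4·cos(2w) is -8.
Lower-order terms cancel with the polynomial part, so the numerator is (-8)·w^2 + o(w^2), and the limit is (-8)/(1) = -8.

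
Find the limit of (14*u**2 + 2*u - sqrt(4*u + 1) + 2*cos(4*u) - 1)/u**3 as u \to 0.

Substitution gives 0/0; apply L'Hôpital's rule 3 times.
After differentiating numerator and denominator 3 times the quotient is (128*sin(4*u) - 24/(4*u + 1)^(5/2))/(6); at u = 0 this is -4.

-4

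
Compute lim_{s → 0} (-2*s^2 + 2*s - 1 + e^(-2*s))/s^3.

Direct substitution gives 0/0.
Apply L'Hôpital: lim (-4*s + 2 - 2*e^(-2*s))/(3*s^2), still 0/0.
Apply L'Hôpital: lim (-4 + 4*e^(-2*s))/(6*s), still 0/0.
After 3 applications of L'Hôpital's rule the quotient is (-8*e^(-2*s))/(6); substituting s = 0 gives -4/3.

-4/3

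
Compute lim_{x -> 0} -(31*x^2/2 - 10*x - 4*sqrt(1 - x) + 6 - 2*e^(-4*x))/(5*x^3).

-259/60

Substitution gives 0/0; apply L'Hôpital's rule 3 times.
After differentiating numerator and denominator 3 times the quotient is (128*e^(-4*x) + 3/(2*(1 - x)^(5/2)))/(-30); at x = 0 this is -259/60.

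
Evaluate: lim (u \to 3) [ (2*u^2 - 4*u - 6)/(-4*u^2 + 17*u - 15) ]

At u = 3 both the top and bottom vanish — a removable singularity. Factoring out (u - 3) from each leaves (2*u + 2)/(5 - 4*u), which at u = 3 equals -8/7.

-8/7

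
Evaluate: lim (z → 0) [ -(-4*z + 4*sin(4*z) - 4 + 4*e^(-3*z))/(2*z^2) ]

-9

Substitution gives 0/0; apply L'Hôpital's rule 2 times.
After differentiating numerator and denominator 2 times the quotient is (-64*sin(4*z) + 36*e^(-3*z))/(-4); at z = 0 this is -9.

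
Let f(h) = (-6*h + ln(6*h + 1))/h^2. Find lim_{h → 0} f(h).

-18

Direct substitution gives 0/0.
Apply L'Hôpital: lim (-6 + 6/(6*h + 1))/(2*h), still 0/0.
After 2 applications of L'Hôpital's rule the quotient is (-36/(6*h + 1)^2)/(2); substituting h = 0 gives -18.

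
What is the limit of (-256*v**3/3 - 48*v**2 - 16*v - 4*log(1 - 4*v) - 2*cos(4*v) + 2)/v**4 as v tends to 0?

Substitution gives 0/0 (the numerator vanishes to order 4).
Expand each term to order v^4: the coefficient of v^4 in -2·cos(4v) is -64/3 and in -4·ln(1 - 4v) is 256.
Lower-order terms cancel with the polynomial part, so the numerator is (704/3)·v^4 + o(v^4), and the limit is (704/3)/(1) = 704/3.

704/3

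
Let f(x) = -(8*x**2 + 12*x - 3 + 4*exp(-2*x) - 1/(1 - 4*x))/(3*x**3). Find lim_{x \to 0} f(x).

Substitution gives 0/0 (the numerator vanishes to order 3).
Expand each term to order x^3: the coefficient of x^3 in 4·e^(-2x) is -16/3 and in −1/(1 - 4x) is -64.
Lower-order terms cancel with the polynomial part, so the numerator is (-208/3)·x^3 + o(x^3), and the limit is (-208/3)/(-3) = 208/9.

208/9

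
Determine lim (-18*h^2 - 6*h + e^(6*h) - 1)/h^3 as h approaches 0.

36

Direct substitution gives 0/0.
Apply L'Hôpital: lim (-36*h + 6*e^(6*h) - 6)/(3*h^2), still 0/0.
Apply L'Hôpital: lim (36*e^(6*h) - 36)/(6*h), still 0/0.
After 3 applications of L'Hôpital's rule the quotient is (216*e^(6*h))/(6); substituting h = 0 gives 36.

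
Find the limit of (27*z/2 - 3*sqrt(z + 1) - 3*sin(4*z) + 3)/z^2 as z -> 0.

Substitution gives 0/0; apply L'Hôpital's rule 2 times.
After differentiating numerator and denominator 2 times the quotient is (48*sin(4*z) + 3/(4*(z + 1)^(3/2)))/(2); at z = 0 this is 3/8.

3/8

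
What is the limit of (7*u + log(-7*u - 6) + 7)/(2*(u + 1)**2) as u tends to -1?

Direct substitution gives 0/0.
Apply L'Hôpital: lim (7 - 7/(-7*u - 6))/(4*u + 4), still 0/0.
After 2 applications of L'Hôpital's rule the quotient is (-49/(-7*u - 6)^2)/(4); substituting u = -1 gives -49/4.

-49/4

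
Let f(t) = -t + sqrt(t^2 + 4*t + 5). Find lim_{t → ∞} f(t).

An ∞ − ∞ form. Rationalising with the conjugate, the difference becomes (4t + 5) / (√(t^2 + 4*t + 5) + t).
For large t the denominator behaves like 2·t, so the quotient tends to 4/2 = 2.

2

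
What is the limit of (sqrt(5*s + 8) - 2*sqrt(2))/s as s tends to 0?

A 0/0 form; rationalise with √(8 + 5s) + √8. This collapses the numerator to 5s, leaving 5/(√(8 + 5s) + √8) → 5/(2√8) = 5*√(2)/8.

5*√(2)/8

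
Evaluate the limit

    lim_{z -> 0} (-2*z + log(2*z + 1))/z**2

-2

Direct substitution gives 0/0.
Apply L'Hôpital: lim (-2 + 2/(2*z + 1))/(2*z), still 0/0.
After 2 applications of L'Hôpital's rule the quotient is (-4/(2*z + 1)^2)/(2); substituting z = 0 gives -2.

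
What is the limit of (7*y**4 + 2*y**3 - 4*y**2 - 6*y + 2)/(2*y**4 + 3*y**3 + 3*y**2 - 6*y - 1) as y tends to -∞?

Numerator and denominator both have degree 4.
Dividing every term by y^4, all lower-order terms vanish and the limit is the ratio of leading coefficients, 7/(2) = 7/2.

7/2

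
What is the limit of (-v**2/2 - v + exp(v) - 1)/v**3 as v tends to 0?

1/6

Direct substitution gives 0/0.
Apply L'Hôpital: lim (-v + e^(v) - 1)/(3*v^2), still 0/0.
Apply L'Hôpital: lim (e^(v) - 1)/(6*v), still 0/0.
After 3 applications of L'Hôpital's rule the quotient is (e^(v))/(6); substituting v = 0 gives 1/6.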